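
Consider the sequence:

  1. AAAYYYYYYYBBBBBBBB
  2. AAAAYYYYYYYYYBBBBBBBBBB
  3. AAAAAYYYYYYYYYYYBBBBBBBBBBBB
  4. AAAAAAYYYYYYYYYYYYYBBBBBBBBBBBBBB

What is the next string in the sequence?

AAAAAAAYYYYYYYYYYYYYYYBBBBBBBBBBBBBBBB

Term n consists of n A's, followed by 2n+1 Y's, followed by 2n+2 B's, where the shown terms are n = 3, 4, 5, 6.
Setting n = 7 gives 7, 15, 16 characters in each block.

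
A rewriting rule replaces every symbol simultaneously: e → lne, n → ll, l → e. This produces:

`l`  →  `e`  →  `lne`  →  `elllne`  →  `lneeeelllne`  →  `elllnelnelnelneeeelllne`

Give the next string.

lneeeelllneelllneelllneelllnelnelnelneeeelllne

Replace each of the 23 characters of elllnelnelnelneeeelllne in place — lne e e e ll lne e ll lne e ll lne e ll lne lne lne lne e e e ll lne — and concatenate.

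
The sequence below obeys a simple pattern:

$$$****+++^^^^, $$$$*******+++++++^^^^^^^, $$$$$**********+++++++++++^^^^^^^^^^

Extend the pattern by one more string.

Term n consists of n+2 $'s, followed by 3n+1 *'s, followed by 4n-1 +'s, followed by 3n+1 ^'s (n = 1, 2, …).
For the next term, n = 4, so the run lengths are 6, 13, 15, 13.

$$$$$$*************+++++++++++++++^^^^^^^^^^^^^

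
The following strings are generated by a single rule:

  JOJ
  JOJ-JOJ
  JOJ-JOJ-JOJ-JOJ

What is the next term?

Every step duplicates the string with '-' between the halves.
One more doubling of JOJ-JOJ-JOJ-JOJ gives the answer.

JOJ-JOJ-JOJ-JOJ-JOJ-JOJ-JOJ-JOJ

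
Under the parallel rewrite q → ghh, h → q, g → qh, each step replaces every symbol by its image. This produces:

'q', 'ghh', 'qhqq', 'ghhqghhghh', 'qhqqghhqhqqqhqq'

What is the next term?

Applying the rule to each of the 15 symbols of qhqqghhqhqqqhqq gives the pieces ghh q ghh ghh qh q q ghh q ghh ghh ghh q ghh ghh, which concatenate to the answer.

ghhqghhghhqhqqghhqghhghhghhqghhghh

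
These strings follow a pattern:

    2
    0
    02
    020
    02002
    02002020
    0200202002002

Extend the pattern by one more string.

020020200200202002020

This is a Fibonacci-style word recurrence s(k) = s(k−1)·s(k−2): e.g. 0·2 = 02.
Continuing: 0200202002002 · 02002020 gives term 8.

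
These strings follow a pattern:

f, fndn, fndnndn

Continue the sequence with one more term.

Every step adds ndn to the end: s(k+1) = s(k)·ndn.
Applying this once more to fndnndn:

fndnndnndn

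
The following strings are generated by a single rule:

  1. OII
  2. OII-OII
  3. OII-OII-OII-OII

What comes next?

Each string is two copies of the previous one joined by '-'.
So the next term is two copies of OII-OII-OII-OII with '-' between the halves.

OII-OII-OII-OII-OII-OII-OII-OII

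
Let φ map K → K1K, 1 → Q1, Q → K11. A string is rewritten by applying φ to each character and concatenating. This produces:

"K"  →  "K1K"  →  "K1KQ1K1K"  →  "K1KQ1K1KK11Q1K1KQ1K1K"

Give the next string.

Applying the rule to each of the 21 symbols of K1KQ1K1KK11Q1K1KQ1K1K gives the pieces K1K Q1 K1K K11 Q1 K1K Q1 K1K K1K Q1 Q1 K11 Q1 K1K Q1 K1K K11 Q1 K1K Q1 K1K, which concatenate to the answer.

K1KQ1K1KK11Q1K1KQ1K1KK1KQ1Q1K11Q1K1KQ1K1KK11Q1K1KQ1K1K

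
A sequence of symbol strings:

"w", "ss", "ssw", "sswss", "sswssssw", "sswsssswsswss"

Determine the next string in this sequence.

From term 3 onward, concatenate the last term with the second-to-last: ss·w = ssw, ssw·ss = sswss, …
The next term joins sswsssswsswss and sswssssw.

sswsssswsswsssswssssw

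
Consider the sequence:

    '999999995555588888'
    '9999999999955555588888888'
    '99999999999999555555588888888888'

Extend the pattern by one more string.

Term n consists of 3n+2 9's, followed by n+3 5's, followed by 3n-1 8's, where the shown terms are n = 2, 3, 4.
For the next term, n = 5, so the run lengths are 17, 8, 14.

999999999999999995555555588888888888888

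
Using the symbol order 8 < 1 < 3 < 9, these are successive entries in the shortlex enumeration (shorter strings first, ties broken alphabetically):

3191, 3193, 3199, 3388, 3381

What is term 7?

Continuing the enumeration 2 steps past 3381: 3381 → 3383 → (answer).

3389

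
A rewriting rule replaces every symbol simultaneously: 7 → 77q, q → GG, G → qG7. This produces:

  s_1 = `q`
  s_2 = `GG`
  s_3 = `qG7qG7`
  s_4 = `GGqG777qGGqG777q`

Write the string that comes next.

Rewriting the 16 symbols of GGqG777qGGqG777q one by one yields qG7 qG7 GG qG7 77q 77q 77q GG qG7 qG7 GG qG7 77q 77q 77q GG; concatenated:

qG7qG7GGqG777q77q77qGGqG7qG7GGqG777q77q77qGG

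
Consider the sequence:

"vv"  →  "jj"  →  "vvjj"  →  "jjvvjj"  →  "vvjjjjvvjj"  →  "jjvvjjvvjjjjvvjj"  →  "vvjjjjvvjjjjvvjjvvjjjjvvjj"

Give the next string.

jjvvjjvvjjjjvvjjvvjjjjvvjjjjvvjjvvjjjjvvjj

Each term (from the third on) is the two preceding terms concatenated in order: term 3 = vv·jj = vvjj.
Continuing: jjvvjjvvjjjjvvjj · vvjjjjvvjjjjvvjjvvjjjjvvjj gives term 8.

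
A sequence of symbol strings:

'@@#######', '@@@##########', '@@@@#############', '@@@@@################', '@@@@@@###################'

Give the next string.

Term n consists of n @'s, followed by 3n+1 #'s, where the shown terms are n = 2, 3, 4, 5, 6.
For the next term, n = 7, so the run lengths are 7, 22.

@@@@@@@######################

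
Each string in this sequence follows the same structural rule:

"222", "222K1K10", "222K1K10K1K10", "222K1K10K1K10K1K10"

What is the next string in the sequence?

222K1K10K1K10K1K10K1K10

The strings grow by a fixed suffix K1K10 each time.
One more step from 222K1K10K1K10K1K10 gives the answer.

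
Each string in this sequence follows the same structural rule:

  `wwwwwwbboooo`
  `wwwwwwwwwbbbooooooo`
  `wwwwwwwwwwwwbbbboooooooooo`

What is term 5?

wwwwwwwwwwwwwwwwwwbbbbbboooooooooooooooo

Reading off run lengths: w runs 6, 9, 12; b runs 2, 3, 4; o runs 4, 7, 10 — each is linear in n, where the shown terms are n = 2, 3, 4.
At n = 6 the blocks have lengths 18, 6, 16.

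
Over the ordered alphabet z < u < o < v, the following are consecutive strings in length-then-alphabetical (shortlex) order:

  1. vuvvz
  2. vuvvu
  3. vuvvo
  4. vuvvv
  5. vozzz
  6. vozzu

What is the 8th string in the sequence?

Advancing 2 positions from vozzu through vozzu → vozzo reaches term 8.

vozzv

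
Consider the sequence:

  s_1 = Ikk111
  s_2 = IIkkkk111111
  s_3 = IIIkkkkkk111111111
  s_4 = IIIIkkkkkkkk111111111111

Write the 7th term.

Reading off run lengths: I runs 1, 2, 3, 4; k runs 2, 4, 6, 8; 1 runs 3, 6, 9, 12 — each is linear in n (n = 1, 2, …).
Setting n = 7 gives 7, 14, 21 characters in each block.

IIIIIIIkkkkkkkkkkkkkk111111111111111111111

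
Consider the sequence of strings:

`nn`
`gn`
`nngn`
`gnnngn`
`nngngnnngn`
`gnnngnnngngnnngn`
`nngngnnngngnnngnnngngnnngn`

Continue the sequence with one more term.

gnnngnnngngnnngnnngngnnngngnnngnnngngnnngn

This is a Fibonacci-style word recurrence s(k) = s(k−2)·s(k−1): e.g. nn·gn = nngn.
Continuing: gnnngnnngngnnngn · nngngnnngngnnngnnngngnnngn gives term 8.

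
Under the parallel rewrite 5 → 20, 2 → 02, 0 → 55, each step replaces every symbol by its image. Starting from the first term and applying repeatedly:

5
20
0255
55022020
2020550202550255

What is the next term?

Rewriting the 16 symbols of 2020550202550255 one by one yields 02 55 02 55 20 20 55 02 55 02 20 20 55 02 20 20; concatenated:

02550255202055025502202055022020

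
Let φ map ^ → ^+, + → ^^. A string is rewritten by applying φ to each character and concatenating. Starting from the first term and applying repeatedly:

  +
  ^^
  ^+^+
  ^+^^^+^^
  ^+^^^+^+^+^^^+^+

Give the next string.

Rewriting the 16 symbols of ^+^^^+^+^+^^^+^+ one by one yields ^+ ^^ ^+ ^+ ^+ ^^ ^+ ^^ ^+ ^^ ^+ ^+ ^+ ^^ ^+ ^^; concatenated:

^+^^^+^+^+^^^+^^^+^^^+^+^+^^^+^^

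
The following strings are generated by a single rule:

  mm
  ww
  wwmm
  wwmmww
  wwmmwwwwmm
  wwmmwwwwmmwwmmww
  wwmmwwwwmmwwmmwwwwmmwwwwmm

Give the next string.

From term 3 onward, concatenate the last term with the second-to-last: ww·mm = wwmm, wwmm·ww = wwmmww, …
So term 8 is wwmmwwwwmmwwmmwwwwmmwwwwmm·wwmmwwwwmmwwmmww.

wwmmwwwwmmwwmmwwwwmmwwwwmmwwmmwwwwmmwwmmww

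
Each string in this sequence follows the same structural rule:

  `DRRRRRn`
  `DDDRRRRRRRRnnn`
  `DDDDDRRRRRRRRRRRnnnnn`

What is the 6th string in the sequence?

DDDDDDDDDDDRRRRRRRRRRRRRRRRRRRRnnnnnnnnnnn

The n-th term is 2n-1 D's then 3n+2 R's then 2n-1 n's (n = 1, 2, …).
For term 6, n = 6, so the run lengths are 11, 20, 11.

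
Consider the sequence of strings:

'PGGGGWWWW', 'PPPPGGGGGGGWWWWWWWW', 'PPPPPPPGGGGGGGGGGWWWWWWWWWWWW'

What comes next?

PPPPPPPPPPGGGGGGGGGGGGGWWWWWWWWWWWWWWWW

Reading off run lengths: P runs 1, 4, 7; G runs 4, 7, 10; W runs 4, 8, 12 — each is linear in n (n = 1, 2, …).
At n = 4 the blocks have lengths 10, 13, 16.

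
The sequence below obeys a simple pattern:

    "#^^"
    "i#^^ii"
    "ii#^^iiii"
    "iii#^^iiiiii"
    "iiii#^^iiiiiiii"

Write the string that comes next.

iiiii#^^iiiiiiiiii

s(k+1) = i·s(k)·ii, so each term gains i as a prefix and ii as a suffix.
One more step from iiii#^^iiiiiiii gives the answer.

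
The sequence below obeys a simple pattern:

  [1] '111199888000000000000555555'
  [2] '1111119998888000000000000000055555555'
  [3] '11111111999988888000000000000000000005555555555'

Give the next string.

Reading off run lengths: 1 runs 4, 6, 8; 9 runs 2, 3, 4; 8 runs 3, 4, 5; 0 runs 12, 16, 20; 5 runs 6, 8, 10 — each is linear in n, where the shown terms are n = 3, 4, 5.
For the next term, n = 6, so the run lengths are 10, 5, 6, 24, 12.

111111111199999888888000000000000000000000000555555555555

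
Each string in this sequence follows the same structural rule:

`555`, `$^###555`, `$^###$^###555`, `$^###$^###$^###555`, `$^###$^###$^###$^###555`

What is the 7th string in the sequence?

Every step adds $^### at the front: s(k+1) = $^###·s(k).
From $^###$^###$^###$^###555, 2 further steps: $^###$^###$^###$^###555 → $^###$^###$^###$^###$^###555 → (answer).

$^###$^###$^###$^###$^###$^###555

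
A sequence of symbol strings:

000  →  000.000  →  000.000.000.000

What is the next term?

Every step duplicates the string with '.' between the halves.
Doubling 000.000.000.000 with '.' between the halves:

000.000.000.000.000.000.000.000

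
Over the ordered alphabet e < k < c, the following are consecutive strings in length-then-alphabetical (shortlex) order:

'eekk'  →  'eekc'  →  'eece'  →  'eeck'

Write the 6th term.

Advancing 2 positions from eeck through eeck → eecc reaches term 6.

ekee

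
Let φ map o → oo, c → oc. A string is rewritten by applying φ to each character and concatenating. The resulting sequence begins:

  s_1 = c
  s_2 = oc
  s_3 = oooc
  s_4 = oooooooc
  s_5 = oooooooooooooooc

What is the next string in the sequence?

Rewriting the 16 symbols of oooooooooooooooc one by one yields oo oo oo oo oo oo oo oo oo oo oo oo oo oo oo oc; concatenated:

oooooooooooooooooooooooooooooooc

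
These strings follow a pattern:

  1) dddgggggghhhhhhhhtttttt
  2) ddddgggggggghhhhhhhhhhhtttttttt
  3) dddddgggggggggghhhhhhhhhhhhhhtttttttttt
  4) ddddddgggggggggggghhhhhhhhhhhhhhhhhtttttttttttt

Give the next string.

dddddddgggggggggggggghhhhhhhhhhhhhhhhhhhhtttttttttttttt

Reading off run lengths: d runs 3, 4, 5, 6; g runs 6, 8, 10, 12; h runs 8, 11, 14, 17; t runs 6, 8, 10, 12 — each is linear in n, where the shown terms are n = 3, 4, 5, 6.
Setting n = 7 gives 7, 14, 20, 14 characters in each block.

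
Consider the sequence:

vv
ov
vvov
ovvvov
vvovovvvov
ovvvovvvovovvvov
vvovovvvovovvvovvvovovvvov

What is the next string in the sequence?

ovvvovvvovovvvovvvovovvvovovvvovvvovovvvov

From term 3 onward, concatenate the second-to-last term with the last: vv·ov = vvov, ov·vvov = ovvvov, …
Continuing: ovvvovvvovovvvov · vvovovvvovovvvovvvovovvvov gives term 8.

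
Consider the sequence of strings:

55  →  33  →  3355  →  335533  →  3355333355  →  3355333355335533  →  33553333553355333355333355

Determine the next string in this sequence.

This is a Fibonacci-style word recurrence s(k) = s(k−1)·s(k−2): e.g. 33·55 = 3355.
The next term joins 33553333553355333355333355 and 3355333355335533.

335533335533553333553333553355333355335533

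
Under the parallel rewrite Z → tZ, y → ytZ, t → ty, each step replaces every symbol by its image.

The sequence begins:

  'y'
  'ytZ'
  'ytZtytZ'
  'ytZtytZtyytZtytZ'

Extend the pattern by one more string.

ytZtytZtyytZtytZtyytZytZtytZtyytZtytZ

Applying the rule to each of the 16 symbols of ytZtytZtyytZtytZ gives the pieces ytZ ty tZ ty ytZ ty tZ ty ytZ ytZ ty tZ ty ytZ ty tZ, which concatenate to the answer.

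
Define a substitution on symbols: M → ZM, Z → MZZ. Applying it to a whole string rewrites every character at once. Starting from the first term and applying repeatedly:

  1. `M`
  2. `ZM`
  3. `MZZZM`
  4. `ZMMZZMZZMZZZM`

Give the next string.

Replace each of the 13 characters of ZMMZZMZZMZZZM in place — MZZ ZM ZM MZZ MZZ ZM MZZ MZZ ZM MZZ MZZ MZZ ZM — and concatenate.

MZZZMZMMZZMZZZMMZZMZZZMMZZMZZMZZZM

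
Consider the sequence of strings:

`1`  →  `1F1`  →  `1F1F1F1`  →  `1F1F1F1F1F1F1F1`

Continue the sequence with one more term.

s(k+1) = s(k)·F·s(k) — each term doubles the last with 'F' between the halves.
So the next term is two copies of 1F1F1F1F1F1F1F1 with 'F' between the halves.

1F1F1F1F1F1F1F1F1F1F1F1F1F1F1F1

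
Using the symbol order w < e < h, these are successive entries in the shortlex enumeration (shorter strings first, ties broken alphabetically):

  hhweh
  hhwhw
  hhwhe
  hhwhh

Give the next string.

hheww

Treat hhwhh as a base-3 numeral over the given alphabet and add one, carrying through any trailing h's.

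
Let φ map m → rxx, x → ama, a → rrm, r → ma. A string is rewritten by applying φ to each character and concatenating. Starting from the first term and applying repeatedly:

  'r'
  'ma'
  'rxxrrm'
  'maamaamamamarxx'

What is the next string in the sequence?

rxxrrmrrmrxxrrmrrmrxxrrmrxxrrmrxxrrmmaamaama

Applying the rule to each of the 15 symbols of maamaamamamarxx gives the pieces rxx rrm rrm rxx rrm rrm rxx rrm rxx rrm rxx rrm ma ama ama, which concatenate to the answer.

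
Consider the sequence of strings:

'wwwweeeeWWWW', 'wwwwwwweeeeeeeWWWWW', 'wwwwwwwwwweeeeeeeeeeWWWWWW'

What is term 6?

Reading off run lengths: w runs 4, 7, 10; e runs 4, 7, 10; W runs 4, 5, 6 — each is linear in n (n = 1, 2, …).
Setting n = 6 gives 19, 19, 9 characters in each block.

wwwwwwwwwwwwwwwwwwweeeeeeeeeeeeeeeeeeeWWWWWWWWW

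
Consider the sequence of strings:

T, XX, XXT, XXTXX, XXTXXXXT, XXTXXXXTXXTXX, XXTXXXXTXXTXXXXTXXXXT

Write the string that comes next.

XXTXXXXTXXTXXXXTXXXXTXXTXXXXTXXTXX

Each term (from the third on) is the previous term followed by the one before it: term 3 = XX·T = XXT.
So term 8 is XXTXXXXTXXTXXXXTXXXXT·XXTXXXXTXXTXX.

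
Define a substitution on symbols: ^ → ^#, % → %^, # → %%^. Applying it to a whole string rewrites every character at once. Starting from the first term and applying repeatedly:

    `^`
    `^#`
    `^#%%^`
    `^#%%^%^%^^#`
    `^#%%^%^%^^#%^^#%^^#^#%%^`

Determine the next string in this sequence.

Rewriting the 24 symbols of ^#%%^%^%^^#%^^#%^^#^#%%^ one by one yields ^# %%^ %^ %^ ^# %^ ^# %^ ^# ^# %%^ %^ ^# ^# %%^ %^ ^# ^# %%^ ^# %%^ %^ %^ ^#; concatenated:

^#%%^%^%^^#%^^#%^^#^#%%^%^^#^#%%^%^^#^#%%^^#%%^%^%^^#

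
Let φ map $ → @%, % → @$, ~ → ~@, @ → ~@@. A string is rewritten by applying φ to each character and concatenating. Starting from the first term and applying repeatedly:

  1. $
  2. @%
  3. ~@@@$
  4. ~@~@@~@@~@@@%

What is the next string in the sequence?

Applying the rule to each of the 13 symbols of ~@~@@~@@~@@@% gives the pieces ~@ ~@@ ~@ ~@@ ~@@ ~@ ~@@ ~@@ ~@ ~@@ ~@@ ~@@ @$, which concatenate to the answer.

~@~@@~@~@@~@@~@~@@~@@~@~@@~@@~@@@$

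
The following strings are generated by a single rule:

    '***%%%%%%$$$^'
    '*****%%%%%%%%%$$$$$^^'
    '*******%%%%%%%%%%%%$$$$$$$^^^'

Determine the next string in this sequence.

The n-th term is 2n+1 *'s then 3n+3 %'s then 2n+1 $'s then n ^'s (n = 1, 2, …).
Setting n = 4 gives 9, 15, 9, 4 characters in each block.

*********%%%%%%%%%%%%%%%$$$$$$$$$^^^^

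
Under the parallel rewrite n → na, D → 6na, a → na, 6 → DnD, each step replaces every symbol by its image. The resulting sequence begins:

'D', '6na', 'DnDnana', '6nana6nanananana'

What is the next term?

φ(6nana6nanananana) expands symbol-by-symbol to DnD na na na na DnD na na na na na na na na na na; joining the 16 pieces gives the next term.

DnDnanananaDnDnananananananananana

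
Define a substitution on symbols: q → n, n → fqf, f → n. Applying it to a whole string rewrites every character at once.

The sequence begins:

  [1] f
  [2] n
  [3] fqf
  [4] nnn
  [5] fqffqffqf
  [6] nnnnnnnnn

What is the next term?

Rewriting each symbol of nnnnnnnnn: n→fqf, n→fqf, n→fqf, n→fqf, n→fqf, n→fqf, n→fqf, n→fqf, n→fqf, which concatenates to fqf fqf fqf fqf fqf fqf fqf fqf fqf.

fqffqffqffqffqffqffqffqffqf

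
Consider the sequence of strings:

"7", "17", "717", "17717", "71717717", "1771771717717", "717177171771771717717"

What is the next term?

1771771717717717177171771771717717

This is a Fibonacci-style word recurrence s(k) = s(k−2)·s(k−1): e.g. 7·17 = 717.
Continuing: 1771771717717 · 717177171771771717717 gives term 8.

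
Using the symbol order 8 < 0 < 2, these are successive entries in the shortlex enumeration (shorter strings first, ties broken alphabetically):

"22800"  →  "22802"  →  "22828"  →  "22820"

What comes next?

The successor of 22820 increments the rightmost position that isn't already 2 and resets every position after it to 8.

22822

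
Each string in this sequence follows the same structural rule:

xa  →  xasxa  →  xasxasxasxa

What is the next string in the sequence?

xasxasxasxasxasxasxasxa

s(k+1) = s(k)·s·s(k) — each term doubles the last with 's' between the halves.
One more doubling of xasxasxasxa gives the answer.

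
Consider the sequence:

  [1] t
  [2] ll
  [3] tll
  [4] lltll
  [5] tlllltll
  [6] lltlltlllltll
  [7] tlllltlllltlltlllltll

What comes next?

lltlltlllltlltlllltlllltlltlllltll

From term 3 onward, concatenate the second-to-last term with the last: t·ll = tll, ll·tll = lltll, …
Continuing: lltlltlllltll · tlllltlllltlltlllltll gives term 8.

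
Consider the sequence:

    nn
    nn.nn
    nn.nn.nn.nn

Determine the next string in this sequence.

s(k+1) = s(k)·.·s(k) — each term doubles the last with '.' between the halves.
Doubling nn.nn.nn.nn with '.' between the halves:

nn.nn.nn.nn.nn.nn.nn.nn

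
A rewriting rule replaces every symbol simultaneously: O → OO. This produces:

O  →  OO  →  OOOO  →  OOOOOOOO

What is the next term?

Expanding OOOOOOOO: O→OO, O→OO, O→OO, O→OO, O→OO, O→OO, O→OO, O→OO. Concatenated: OO OO OO OO OO OO OO OO.

OOOOOOOOOOOOOOOO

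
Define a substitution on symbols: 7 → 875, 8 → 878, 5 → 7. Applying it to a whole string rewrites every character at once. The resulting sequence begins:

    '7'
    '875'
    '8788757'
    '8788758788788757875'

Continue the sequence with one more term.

Rewriting the 19 symbols of 8788758788788757875 one by one yields 878 875 878 878 875 7 878 875 878 878 875 878 878 875 7 875 878 875 7; concatenated:

878875878878875787887587887887587887887578758788757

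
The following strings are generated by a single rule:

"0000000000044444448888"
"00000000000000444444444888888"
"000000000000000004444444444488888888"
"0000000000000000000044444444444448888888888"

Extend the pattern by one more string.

00000000000000000000000444444444444444888888888888

The n-th term is 3n+2 0's then 2n+1 4's then 2n-2 8's, where the shown terms are n = 3, 4, 5, 6.
Setting n = 7 gives 23, 15, 12 characters in each block.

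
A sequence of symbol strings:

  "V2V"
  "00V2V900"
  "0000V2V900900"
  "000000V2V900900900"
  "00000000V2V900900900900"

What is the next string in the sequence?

0000000000V2V900900900900900

s(k+1) = 00·s(k)·900, so each term gains 00 as a prefix and 900 as a suffix.
So the next term is 00·00000000V2V900900900900·900.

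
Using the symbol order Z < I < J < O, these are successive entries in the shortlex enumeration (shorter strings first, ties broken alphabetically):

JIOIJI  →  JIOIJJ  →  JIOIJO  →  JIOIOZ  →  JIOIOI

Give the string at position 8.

JIOJZZ

Advancing 3 positions from JIOIOI through JIOIOI → JIOIOJ → JIOIOO reaches term 8.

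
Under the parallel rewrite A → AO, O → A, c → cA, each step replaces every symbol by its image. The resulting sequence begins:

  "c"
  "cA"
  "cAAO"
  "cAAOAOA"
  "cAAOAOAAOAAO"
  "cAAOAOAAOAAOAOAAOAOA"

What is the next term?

Applying the rule to each of the 20 symbols of cAAOAOAAOAAOAOAAOAOA gives the pieces cA AO AO A AO A AO AO A AO AO A AO A AO AO A AO A AO, which concatenate to the answer.

cAAOAOAAOAAOAOAAOAOAAOAAOAOAAOAAO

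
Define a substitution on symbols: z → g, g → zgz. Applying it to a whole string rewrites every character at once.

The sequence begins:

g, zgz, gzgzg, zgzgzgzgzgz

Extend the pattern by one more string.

gzgzgzgzgzgzgzgzgzgzg

Rewriting each symbol of zgzgzgzgzgz: z→g, g→zgz, z→g, g→zgz, z→g, g→zgz, z→g, g→zgz, z→g, g→zgz, z→g, which concatenates to g zgz g zgz g zgz g zgz g zgz g.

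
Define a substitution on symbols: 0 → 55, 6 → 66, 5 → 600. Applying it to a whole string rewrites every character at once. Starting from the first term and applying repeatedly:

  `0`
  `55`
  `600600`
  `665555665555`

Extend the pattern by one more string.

Rewriting each symbol of 665555665555: 6→66, 6→66, 5→600, 5→600, 5→600, 5→600, 6→66, 6→66, 5→600, 5→600, 5→600, 5→600, which concatenates to 66 66 600 600 600 600 66 66 600 600 600 600.

66666006006006006666600600600600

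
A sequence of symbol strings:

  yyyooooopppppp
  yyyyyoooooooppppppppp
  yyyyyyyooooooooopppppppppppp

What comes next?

yyyyyyyyyoooooooooooppppppppppppppp

Each string has the form y^{2n-1} o^{2n+1} p^{3n}, where the shown terms are n = 2, 3, 4.
For the next term, n = 5, so the run lengths are 9, 11, 15.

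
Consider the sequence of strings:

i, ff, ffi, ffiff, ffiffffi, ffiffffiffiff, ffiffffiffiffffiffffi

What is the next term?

ffiffffiffiffffiffffiffiffffiffiff

This is a Fibonacci-style word recurrence s(k) = s(k−1)·s(k−2): e.g. ff·i = ffi.
The next term joins ffiffffiffiffffiffffi and ffiffffiffiff.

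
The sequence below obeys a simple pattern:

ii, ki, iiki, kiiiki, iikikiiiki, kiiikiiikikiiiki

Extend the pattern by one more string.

iikikiiikikiiikiiikikiiiki

Each term (from the third on) is the two preceding terms concatenated in order: term 3 = ii·ki = iiki.
Continuing: iikikiiiki · kiiikiiikikiiiki gives term 7.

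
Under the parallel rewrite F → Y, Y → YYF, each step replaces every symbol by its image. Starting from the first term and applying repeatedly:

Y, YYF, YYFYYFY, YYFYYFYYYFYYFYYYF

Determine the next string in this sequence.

Rewriting the 17 symbols of YYFYYFYYYFYYFYYYF one by one yields YYF YYF Y YYF YYF Y YYF YYF YYF Y YYF YYF Y YYF YYF YYF Y; concatenated:

YYFYYFYYYFYYFYYYFYYFYYFYYYFYYFYYYFYYFYYFY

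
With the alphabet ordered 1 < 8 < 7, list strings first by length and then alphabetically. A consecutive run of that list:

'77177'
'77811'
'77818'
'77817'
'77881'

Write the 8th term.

77871

Stepping forward 3 times from 77881: 77881 → 77888 → 77887, then the target.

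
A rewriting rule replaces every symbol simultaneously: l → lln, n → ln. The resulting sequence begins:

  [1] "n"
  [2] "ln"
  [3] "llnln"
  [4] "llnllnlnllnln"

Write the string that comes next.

φ(llnllnlnllnln) expands symbol-by-symbol to lln lln ln lln lln ln lln ln lln lln ln lln ln; joining the 13 pieces gives the next term.

llnllnlnllnllnlnllnlnllnllnlnllnln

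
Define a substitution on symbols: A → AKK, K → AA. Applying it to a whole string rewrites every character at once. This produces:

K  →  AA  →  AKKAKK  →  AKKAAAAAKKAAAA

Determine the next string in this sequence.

AKKAAAAAKKAKKAKKAKKAKKAAAAAKKAKKAKKAKK

Replace each of the 14 characters of AKKAAAAAKKAAAA in place — AKK AA AA AKK AKK AKK AKK AKK AA AA AKK AKK AKK AKK — and concatenate.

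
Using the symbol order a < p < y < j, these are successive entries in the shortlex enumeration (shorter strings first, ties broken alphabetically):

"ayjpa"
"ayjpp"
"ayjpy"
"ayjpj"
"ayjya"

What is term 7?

Continuing the enumeration 2 steps past ayjya: ayjya → ayjyp → (answer).

ayjyy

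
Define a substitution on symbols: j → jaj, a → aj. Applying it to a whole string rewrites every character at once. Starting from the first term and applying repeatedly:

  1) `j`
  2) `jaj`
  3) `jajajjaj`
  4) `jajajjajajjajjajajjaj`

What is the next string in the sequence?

φ(jajajjajajjajjajajjaj) expands symbol-by-symbol to jaj aj jaj aj jaj jaj aj jaj aj jaj jaj aj jaj jaj aj jaj aj jaj jaj aj jaj; joining the 21 pieces gives the next term.

jajajjajajjajjajajjajajjajjajajjajjajajjajajjajjajajjaj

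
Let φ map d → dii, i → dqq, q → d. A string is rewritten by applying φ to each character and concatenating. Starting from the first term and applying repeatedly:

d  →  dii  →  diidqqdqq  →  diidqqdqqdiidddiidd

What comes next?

φ(diidqqdqqdiidddiidd) expands symbol-by-symbol to dii dqq dqq dii d d dii d d dii dqq dqq dii dii dii dqq dqq dii dii; joining the 19 pieces gives the next term.

diidqqdqqdiidddiidddiidqqdqqdiidiidiidqqdqqdiidii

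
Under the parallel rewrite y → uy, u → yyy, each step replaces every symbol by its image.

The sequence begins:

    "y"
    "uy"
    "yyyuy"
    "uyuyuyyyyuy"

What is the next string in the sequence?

Expanding uyuyuyyyyuy: u→yyy, y→uy, u→yyy, y→uy, u→yyy, y→uy, y→uy, y→uy, y→uy, u→yyy, y→uy. Concatenated: yyy uy yyy uy yyy uy uy uy uy yyy uy.

yyyuyyyyuyyyyuyuyuyuyyyyuy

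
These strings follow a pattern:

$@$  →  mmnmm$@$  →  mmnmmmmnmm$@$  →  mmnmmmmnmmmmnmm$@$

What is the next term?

The strings grow by a fixed prefix mmnmm each time.
Applying this once more to mmnmmmmnmmmmnmm$@$:

mmnmmmmnmmmmnmmmmnmm$@$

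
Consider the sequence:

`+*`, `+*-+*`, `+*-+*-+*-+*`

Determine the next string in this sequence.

+*-+*-+*-+*-+*-+*-+*-+*

s(k+1) = s(k)·-·s(k) — each term doubles the last with '-' between the halves.
One more doubling of +*-+*-+*-+* gives the answer.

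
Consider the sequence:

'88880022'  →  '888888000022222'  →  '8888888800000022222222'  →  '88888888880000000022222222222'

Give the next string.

888888888888000000000022222222222222

Term n consists of 2n+2 8's, followed by 2n 0's, followed by 3n-1 2's (n = 1, 2, …).
For the next term, n = 5, so the run lengths are 12, 10, 14.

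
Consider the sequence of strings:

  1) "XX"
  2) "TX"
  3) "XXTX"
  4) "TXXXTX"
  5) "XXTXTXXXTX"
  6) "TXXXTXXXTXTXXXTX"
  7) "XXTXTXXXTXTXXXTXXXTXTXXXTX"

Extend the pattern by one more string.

TXXXTXXXTXTXXXTXXXTXTXXXTXTXXXTXXXTXTXXXTX

Each term (from the third on) is the two preceding terms concatenated in order: term 3 = XX·TX = XXTX.
The next term joins TXXXTXXXTXTXXXTX and XXTXTXXXTXTXXXTXXXTXTXXXTX.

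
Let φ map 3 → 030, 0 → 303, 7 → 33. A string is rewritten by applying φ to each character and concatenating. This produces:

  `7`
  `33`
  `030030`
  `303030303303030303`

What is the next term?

030303030303030303030303030030303030303030303030303030

φ(303030303303030303) expands symbol-by-symbol to 030 303 030 303 030 303 030 303 030 030 303 030 303 030 303 030 303 030; joining the 18 pieces gives the next term.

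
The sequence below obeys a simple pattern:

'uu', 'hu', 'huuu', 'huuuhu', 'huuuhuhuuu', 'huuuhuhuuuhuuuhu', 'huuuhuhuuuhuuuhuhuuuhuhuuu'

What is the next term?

Each term (from the third on) is the previous term followed by the one before it: term 3 = hu·uu = huuu.
So term 8 is huuuhuhuuuhuuuhuhuuuhuhuuu·huuuhuhuuuhuuuhu.

huuuhuhuuuhuuuhuhuuuhuhuuuhuuuhuhuuuhuuuhu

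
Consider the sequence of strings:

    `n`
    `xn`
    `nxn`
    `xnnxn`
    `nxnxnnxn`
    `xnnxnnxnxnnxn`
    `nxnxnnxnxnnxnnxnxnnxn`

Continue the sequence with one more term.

xnnxnnxnxnnxnnxnxnnxnxnnxnnxnxnnxn

From term 3 onward, concatenate the second-to-last term with the last: n·xn = nxn, xn·nxn = xnnxn, …
The next term joins xnnxnnxnxnnxn and nxnxnnxnxnnxnnxnxnnxn.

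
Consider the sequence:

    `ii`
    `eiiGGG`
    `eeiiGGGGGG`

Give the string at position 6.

Each term wraps the previous one in e on the left and GGG on the right.
From eeiiGGGGGG, 3 further steps: eeiiGGGGGG → eeeiiGGGGGGGGG → eeeeiiGGGGGGGGGGGG → (answer).

eeeeeiiGGGGGGGGGGGGGGG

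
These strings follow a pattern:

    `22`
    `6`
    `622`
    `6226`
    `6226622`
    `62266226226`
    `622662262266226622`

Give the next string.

This is a Fibonacci-style word recurrence s(k) = s(k−1)·s(k−2): e.g. 6·22 = 622.
Continuing: 622662262266226622 · 62266226226 gives term 8.

62266226226622662262266226226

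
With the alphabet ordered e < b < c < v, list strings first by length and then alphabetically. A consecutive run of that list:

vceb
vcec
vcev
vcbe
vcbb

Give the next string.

vcbc

Find the rightmost character of vcbb below v, bump it to the next letter, and reset everything to its right to e.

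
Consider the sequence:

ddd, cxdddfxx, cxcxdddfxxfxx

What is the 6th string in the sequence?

cxcxcxcxcxdddfxxfxxfxxfxxfxx

s(k+1) = cx·s(k)·fxx, so each term gains cx as a prefix and fxx as a suffix.
From cxcxdddfxxfxx, 3 further steps: cxcxdddfxxfxx → cxcxcxdddfxxfxxfxx → cxcxcxcxdddfxxfxxfxxfxx → (answer).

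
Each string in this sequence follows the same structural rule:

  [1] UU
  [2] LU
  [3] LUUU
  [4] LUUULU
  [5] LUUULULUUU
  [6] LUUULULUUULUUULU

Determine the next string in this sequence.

From term 3 onward, concatenate the last term with the second-to-last: LU·UU = LUUU, LUUU·LU = LUUULU, …
Continuing: LUUULULUUULUUULU · LUUULULUUU gives term 7.

LUUULULUUULUUULULUUULULUUU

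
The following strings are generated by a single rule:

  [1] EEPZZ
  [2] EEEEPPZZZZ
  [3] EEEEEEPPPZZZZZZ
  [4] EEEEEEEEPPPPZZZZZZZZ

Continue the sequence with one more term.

Term n consists of 2n E's, followed by n P's, followed by 2n Z's (n = 1, 2, …).
Setting n = 5 gives 10, 5, 10 characters in each block.

EEEEEEEEEEPPPPPZZZZZZZZZZ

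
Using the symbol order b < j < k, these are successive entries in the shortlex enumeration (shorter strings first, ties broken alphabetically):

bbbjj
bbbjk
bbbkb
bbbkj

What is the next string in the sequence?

Treat bbbkj as a base-3 numeral over the given alphabet and add one, carrying through any trailing k's.

bbbkk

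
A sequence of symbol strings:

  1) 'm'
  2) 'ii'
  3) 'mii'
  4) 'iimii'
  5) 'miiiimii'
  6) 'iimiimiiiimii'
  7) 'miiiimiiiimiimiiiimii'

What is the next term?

iimiimiiiimiimiiiimiiiimiimiiiimii

This is a Fibonacci-style word recurrence s(k) = s(k−2)·s(k−1): e.g. m·ii = mii.
Continuing: iimiimiiiimii · miiiimiiiimiimiiiimii gives term 8.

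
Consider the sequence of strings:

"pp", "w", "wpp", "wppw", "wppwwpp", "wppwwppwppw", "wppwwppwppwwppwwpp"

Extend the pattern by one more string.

Each term (from the third on) is the previous term followed by the one before it: term 3 = w·pp = wpp.
Continuing: wppwwppwppwwppwwpp · wppwwppwppw gives term 8.

wppwwppwppwwppwwppwppwwppwppw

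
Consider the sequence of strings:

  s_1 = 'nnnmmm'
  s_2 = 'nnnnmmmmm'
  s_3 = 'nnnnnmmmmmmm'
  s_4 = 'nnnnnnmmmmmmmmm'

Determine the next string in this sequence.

Term n consists of n+1 n's, followed by 2n-1 m's, where the shown terms are n = 2, 3, 4, 5.
For the next term, n = 6, so the run lengths are 7, 11.

nnnnnnnmmmmmmmmmmm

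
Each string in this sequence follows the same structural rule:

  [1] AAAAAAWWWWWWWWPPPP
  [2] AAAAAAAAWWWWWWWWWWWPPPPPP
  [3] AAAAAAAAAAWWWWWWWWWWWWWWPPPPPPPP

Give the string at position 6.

Each string has the form A^{2n} W^{3n-1} P^{2n-2}, where the shown terms are n = 3, 4, 5.
At n = 8 the blocks have lengths 16, 23, 14.

AAAAAAAAAAAAAAAAWWWWWWWWWWWWWWWWWWWWWWWPPPPPPPPPPPPPP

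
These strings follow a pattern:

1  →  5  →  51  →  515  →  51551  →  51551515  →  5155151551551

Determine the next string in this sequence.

515515155155151551515

This is a Fibonacci-style word recurrence s(k) = s(k−1)·s(k−2): e.g. 5·1 = 51.
The next term joins 5155151551551 and 51551515.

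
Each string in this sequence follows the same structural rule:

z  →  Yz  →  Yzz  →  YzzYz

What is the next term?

YzzYzYzz

This is a Fibonacci-style word recurrence s(k) = s(k−1)·s(k−2): e.g. Yz·z = Yzz.
The next term joins YzzYz and Yzz.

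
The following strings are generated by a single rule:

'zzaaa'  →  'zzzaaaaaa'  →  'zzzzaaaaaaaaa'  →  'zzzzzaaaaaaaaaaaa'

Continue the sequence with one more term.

zzzzzzaaaaaaaaaaaaaaa

Each string has the form z^{n+1} a^{3n} (n = 1, 2, …).
At n = 5 the blocks have lengths 6, 15.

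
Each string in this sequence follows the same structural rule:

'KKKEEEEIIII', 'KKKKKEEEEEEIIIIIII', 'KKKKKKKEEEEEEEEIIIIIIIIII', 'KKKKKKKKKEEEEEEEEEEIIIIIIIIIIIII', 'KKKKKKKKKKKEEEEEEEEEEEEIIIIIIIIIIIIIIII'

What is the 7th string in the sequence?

KKKKKKKKKKKKKKKEEEEEEEEEEEEEEEEIIIIIIIIIIIIIIIIIIIIII

Each string has the form K^{2n+1} E^{2n+2} I^{3n+1} (n = 1, 2, …).
Setting n = 7 gives 15, 16, 22 characters in each block.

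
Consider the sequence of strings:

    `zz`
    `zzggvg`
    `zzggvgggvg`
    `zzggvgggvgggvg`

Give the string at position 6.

Every step adds ggvg to the end: s(k+1) = s(k)·ggvg.
From zzggvgggvgggvg, 2 further steps: zzggvgggvgggvg → zzggvgggvgggvgggvg → (answer).

zzggvgggvgggvgggvgggvg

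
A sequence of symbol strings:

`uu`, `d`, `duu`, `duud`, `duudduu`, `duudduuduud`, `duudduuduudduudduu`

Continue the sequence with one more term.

duudduuduudduudduuduudduuduud

Each term (from the third on) is the previous term followed by the one before it: term 3 = d·uu = duu.
Continuing: duudduuduudduudduu · duudduuduud gives term 8.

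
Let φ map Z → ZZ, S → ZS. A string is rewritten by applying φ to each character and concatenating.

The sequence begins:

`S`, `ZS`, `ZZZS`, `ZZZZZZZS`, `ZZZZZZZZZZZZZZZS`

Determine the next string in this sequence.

ZZZZZZZZZZZZZZZZZZZZZZZZZZZZZZZS

Replace each of the 16 characters of ZZZZZZZZZZZZZZZS in place — ZZ ZZ ZZ ZZ ZZ ZZ ZZ ZZ ZZ ZZ ZZ ZZ ZZ ZZ ZZ ZS — and concatenate.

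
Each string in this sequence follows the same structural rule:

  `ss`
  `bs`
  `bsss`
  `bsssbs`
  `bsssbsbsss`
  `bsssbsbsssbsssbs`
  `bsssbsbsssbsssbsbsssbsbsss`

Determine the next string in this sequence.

This is a Fibonacci-style word recurrence s(k) = s(k−1)·s(k−2): e.g. bs·ss = bsss.
Continuing: bsssbsbsssbsssbsbsssbsbsss · bsssbsbsssbsssbs gives term 8.

bsssbsbsssbsssbsbsssbsbsssbsssbsbsssbsssbs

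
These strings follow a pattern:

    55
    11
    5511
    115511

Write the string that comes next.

From term 3 onward, concatenate the second-to-last term with the last: 55·11 = 5511, 11·5511 = 115511, …
So term 5 is 5511·115511.

5511115511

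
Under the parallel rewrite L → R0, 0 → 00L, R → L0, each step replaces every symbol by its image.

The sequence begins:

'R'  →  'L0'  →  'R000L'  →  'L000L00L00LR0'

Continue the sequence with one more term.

Rewriting the 13 symbols of L000L00L00LR0 one by one yields R0 00L 00L 00L R0 00L 00L R0 00L 00L R0 L0 00L; concatenated:

R000L00L00LR000L00LR000L00LR0L000L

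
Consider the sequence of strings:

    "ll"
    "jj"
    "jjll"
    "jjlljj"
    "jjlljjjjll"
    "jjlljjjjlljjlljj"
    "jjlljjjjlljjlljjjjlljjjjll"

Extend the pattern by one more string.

jjlljjjjlljjlljjjjlljjjjlljjlljjjjlljjlljj

Each term (from the third on) is the previous term followed by the one before it: term 3 = jj·ll = jjll.
So term 8 is jjlljjjjlljjlljjjjlljjjjll·jjlljjjjlljjlljj.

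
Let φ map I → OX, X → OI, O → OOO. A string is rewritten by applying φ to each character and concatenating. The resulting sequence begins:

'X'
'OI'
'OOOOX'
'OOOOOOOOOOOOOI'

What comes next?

OOOOOOOOOOOOOOOOOOOOOOOOOOOOOOOOOOOOOOOOX

φ(OOOOOOOOOOOOOI) expands symbol-by-symbol to OOO OOO OOO OOO OOO OOO OOO OOO OOO OOO OOO OOO OOO OX; joining the 14 pieces gives the next term.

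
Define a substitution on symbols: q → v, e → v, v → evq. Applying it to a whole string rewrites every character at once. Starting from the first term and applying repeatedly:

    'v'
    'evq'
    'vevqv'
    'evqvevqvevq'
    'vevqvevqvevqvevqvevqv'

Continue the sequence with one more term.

φ(vevqvevqvevqvevqvevqv) expands symbol-by-symbol to evq v evq v evq v evq v evq v evq v evq v evq v evq v evq v evq; joining the 21 pieces gives the next term.

evqvevqvevqvevqvevqvevqvevqvevqvevqvevqvevq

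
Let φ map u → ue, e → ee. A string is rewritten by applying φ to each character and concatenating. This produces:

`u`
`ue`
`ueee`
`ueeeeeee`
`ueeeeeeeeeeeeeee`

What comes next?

φ(ueeeeeeeeeeeeeee) expands symbol-by-symbol to ue ee ee ee ee ee ee ee ee ee ee ee ee ee ee ee; joining the 16 pieces gives the next term.

ueeeeeeeeeeeeeeeeeeeeeeeeeeeeeee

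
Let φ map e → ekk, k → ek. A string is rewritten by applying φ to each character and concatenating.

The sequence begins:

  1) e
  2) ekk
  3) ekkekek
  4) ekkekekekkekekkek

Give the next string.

Rewriting the 17 symbols of ekkekekekkekekkek one by one yields ekk ek ek ekk ek ekk ek ekk ek ek ekk ek ekk ek ek ekk ek; concatenated:

ekkekekekkekekkekekkekekekkekekkekekekkek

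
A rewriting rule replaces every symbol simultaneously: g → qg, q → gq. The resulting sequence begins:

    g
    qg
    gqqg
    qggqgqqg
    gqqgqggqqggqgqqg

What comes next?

Applying the rule to each of the 16 symbols of gqqgqggqqggqgqqg gives the pieces qg gq gq qg gq qg qg gq gq qg qg gq qg gq gq qg, which concatenate to the answer.

qggqgqqggqqgqggqgqqgqggqqggqgqqg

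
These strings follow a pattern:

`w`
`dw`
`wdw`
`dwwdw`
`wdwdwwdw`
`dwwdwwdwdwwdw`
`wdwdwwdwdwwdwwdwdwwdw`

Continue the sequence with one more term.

dwwdwwdwdwwdwwdwdwwdwdwwdwwdwdwwdw

Each term (from the third on) is the two preceding terms concatenated in order: term 3 = w·dw = wdw.
The next term joins dwwdwwdwdwwdw and wdwdwwdwdwwdwwdwdwwdw.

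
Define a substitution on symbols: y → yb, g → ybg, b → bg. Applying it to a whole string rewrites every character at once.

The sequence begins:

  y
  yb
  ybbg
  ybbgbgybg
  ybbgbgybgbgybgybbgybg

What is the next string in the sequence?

ybbgbgybgbgybgybbgybgbgybgybbgybgybbgbgybgybbgybg

φ(ybbgbgybgbgybgybbgybg) expands symbol-by-symbol to yb bg bg ybg bg ybg yb bg ybg bg ybg yb bg ybg yb bg bg ybg yb bg ybg; joining the 21 pieces gives the next term.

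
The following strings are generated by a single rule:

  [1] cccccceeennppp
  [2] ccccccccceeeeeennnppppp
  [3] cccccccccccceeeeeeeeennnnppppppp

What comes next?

Reading off run lengths: c runs 6, 9, 12; e runs 3, 6, 9; n runs 2, 3, 4; p runs 3, 5, 7 — each is linear in n (n = 1, 2, …).
At n = 4 the blocks have lengths 15, 12, 5, 9.

ccccccccccccccceeeeeeeeeeeennnnnppppppppp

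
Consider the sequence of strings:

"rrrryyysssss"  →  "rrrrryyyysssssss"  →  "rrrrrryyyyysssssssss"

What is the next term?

rrrrrrryyyyyysssssssssss

The n-th term is n+1 r's then n y's then 2n-1 s's, where the shown terms are n = 3, 4, 5.
For the next term, n = 6, so the run lengths are 7, 6, 11.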